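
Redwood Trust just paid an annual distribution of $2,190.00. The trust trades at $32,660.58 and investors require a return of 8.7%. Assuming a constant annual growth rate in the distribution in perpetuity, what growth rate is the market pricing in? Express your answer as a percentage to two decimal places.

1.87%

P = D₀(1+g)/(r−g) ⇒ P(r−g) = D₀(1+g) ⇒ g(P+D₀) = P·r − D₀
g = (P·r − D₀)/(P + D₀) = ($32,660.58×0.087 − $2,190.00) / ($32,660.58 + $2,190.00) = 0.018693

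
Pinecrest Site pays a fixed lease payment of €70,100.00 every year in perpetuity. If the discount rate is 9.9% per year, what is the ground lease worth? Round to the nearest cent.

Level perpetuity: PV = C / r = €70,100.00 / 0.099 = €708,080.81

€708080.81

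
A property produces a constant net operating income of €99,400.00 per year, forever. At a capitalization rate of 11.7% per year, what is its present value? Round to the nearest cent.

€849572.65

Level perpetuity: PV = C / r = €99,400.00 / 0.117 = €849,572.65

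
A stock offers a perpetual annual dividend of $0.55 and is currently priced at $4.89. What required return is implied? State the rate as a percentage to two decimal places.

P = C/r ⇒ r = C/P = $0.55/$4.89 = 0.112474

11.25%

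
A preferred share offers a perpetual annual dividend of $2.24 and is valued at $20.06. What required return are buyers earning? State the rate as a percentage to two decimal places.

P = C/r ⇒ r = C/P = $2.24/$20.06 = 0.111665

11.17%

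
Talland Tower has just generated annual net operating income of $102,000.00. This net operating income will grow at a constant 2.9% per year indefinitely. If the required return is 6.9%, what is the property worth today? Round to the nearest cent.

D₁ = D₀ × (1 + g) = $102,000.00 × 1.029 = $104,958.0000
Growing perpetuity: P = D₁ / (r − g) = $104,958.0000 / (0.069 − 0.029) = $2,623,950.00

$2623950.00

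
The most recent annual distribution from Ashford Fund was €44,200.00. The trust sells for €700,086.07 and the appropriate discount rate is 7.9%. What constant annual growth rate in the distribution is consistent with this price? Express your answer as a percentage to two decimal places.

P = D₀(1+g)/(r−g) ⇒ P(r−g) = D₀(1+g) ⇒ g(P+D₀) = P·r − D₀
g = (P·r − D₀)/(P + D₀) = (€700,086.07×0.079 − €44,200.00) / (€700,086.07 + €44,200.00) = 0.014923

1.49%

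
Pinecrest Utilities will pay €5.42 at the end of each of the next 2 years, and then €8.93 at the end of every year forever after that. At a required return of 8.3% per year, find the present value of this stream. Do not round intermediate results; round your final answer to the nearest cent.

€101.36

PV of 2-year annuity: €5.42 × [1 − (1+0.083)^−2] / 0.083 = 9.62568
Perpetuity value at year 2: €8.93 / 0.083 = 107.59036
PV of perpetuity: 107.59036 / (1+0.083)^2 = 91.73107
Total PV = 9.62568 + 91.73107 = 101.35675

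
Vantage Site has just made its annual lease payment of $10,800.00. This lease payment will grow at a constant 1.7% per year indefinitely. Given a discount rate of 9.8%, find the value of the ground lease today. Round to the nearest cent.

D₁ = D₀ × (1 + g) = $10,800.00 × 1.017 = $10,983.6000
Growing perpetuity: P = D₁ / (r − g) = $10,983.6000 / (0.098 − 0.017) = $135,600.00

$135600.00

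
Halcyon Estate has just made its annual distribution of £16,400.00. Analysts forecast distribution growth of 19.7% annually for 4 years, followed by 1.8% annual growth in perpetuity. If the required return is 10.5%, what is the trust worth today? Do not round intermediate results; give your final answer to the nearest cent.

£344680.03

D_1 = 19630.80000
D_2 = 23498.06760
D_3 = 28127.18692
D_4 = 33668.24274
Terminal value at year 4: TV = D_4×(1+g_2)/(r−g_2) = 34274.27111/0.087 = 393957.13919
P_0 = D_1/(1+r)^1 + D_2/(1+r)^2 + D_3/(1+r)^3 + D_4/(1+r)^4 + TV/(1+r)^4
    = 17765.42986 + 19244.54258 + 20846.80314 + 22582.46457 + 264240.79236 = 344680.03251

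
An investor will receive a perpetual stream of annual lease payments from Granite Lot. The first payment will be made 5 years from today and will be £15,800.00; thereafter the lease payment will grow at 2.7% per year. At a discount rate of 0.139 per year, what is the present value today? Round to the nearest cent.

£83819.33

Value at end of year 4: C₁ / (r − g) = £15,800.00 / (0.139 − 0.027) = £141,071.4286
Discount to today: PV = £141,071.4286 / (1 + 0.139)^4 = £141,071.4286 / 1.683042 = £83,819.33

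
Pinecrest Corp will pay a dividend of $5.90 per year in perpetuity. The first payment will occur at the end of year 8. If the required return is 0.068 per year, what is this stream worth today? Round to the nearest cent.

Value at end of year 7: C / r = $5.90 / 0.068 = $86.7647
Discount to today: PV = $86.7647 / (1 + 0.068)^7 = $86.7647 / 1.584889 = $54.74

$54.74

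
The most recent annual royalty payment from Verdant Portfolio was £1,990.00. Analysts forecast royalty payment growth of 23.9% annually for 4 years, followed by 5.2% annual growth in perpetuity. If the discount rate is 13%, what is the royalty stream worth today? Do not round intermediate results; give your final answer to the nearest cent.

£48866.13

D_1 = 2465.61000
D_2 = 3054.89079
D_3 = 3785.00969
D_4 = 4689.62700
Terminal value at year 4: TV = D_4×(1+g_2)/(r−g_2) = 4933.48761/0.078 = 63249.84114
P_0 = D_1/(1+r)^1 + D_2/(1+r)^2 + D_3/(1+r)^3 + D_4/(1+r)^4 + TV/(1+r)^4
    = 2181.95575 + 2392.42759 + 2623.20158 + 2876.23607 + 38792.31209 = 48866.13308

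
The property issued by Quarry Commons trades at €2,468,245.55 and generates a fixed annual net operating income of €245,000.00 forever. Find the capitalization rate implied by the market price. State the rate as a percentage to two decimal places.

P = C/r ⇒ r = C/P = €245,000.00/€2,468,245.55 = 0.099261

9.93%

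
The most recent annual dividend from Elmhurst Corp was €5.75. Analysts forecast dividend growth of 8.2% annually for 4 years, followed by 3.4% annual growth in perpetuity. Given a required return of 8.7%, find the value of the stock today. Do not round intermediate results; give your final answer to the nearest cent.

D_1 = 6.22150
D_2 = 6.73166
D_3 = 7.28366
D_4 = 7.88092
Terminal value at year 4: TV = D_4×(1+g_2)/(r−g_2) = 8.14887/0.053 = 153.75228
P_0 = D_1/(1+r)^1 + D_2/(1+r)^2 + D_3/(1+r)^3 + D_4/(1+r)^4 + TV/(1+r)^4
    = 5.72355 + 5.69722 + 5.67102 + 5.64493 + 110.12943 = 132.86615

€132.87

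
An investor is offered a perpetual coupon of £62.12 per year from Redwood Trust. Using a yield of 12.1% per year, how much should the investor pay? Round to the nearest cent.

£513.39

Level perpetuity: PV = C / r = £62.12 / 0.121 = £513.39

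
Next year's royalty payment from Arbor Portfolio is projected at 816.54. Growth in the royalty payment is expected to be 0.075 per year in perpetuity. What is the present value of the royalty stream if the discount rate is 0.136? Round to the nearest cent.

13385.90

Growing perpetuity: P = D₁ / (r − g) = 816.5400 / (0.136 − 0.075) = 13,385.90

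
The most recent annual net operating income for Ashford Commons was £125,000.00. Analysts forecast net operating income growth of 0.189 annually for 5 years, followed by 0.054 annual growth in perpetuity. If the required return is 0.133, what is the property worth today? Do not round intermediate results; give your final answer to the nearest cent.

D_1 = 148625.00000
D_2 = 176715.12500
D_3 = 210114.28363
D_4 = 249825.88323
D_5 = 297042.97516
Terminal value at year 5: TV = D_5×(1+g_2)/(r−g_2) = 313083.29582/0.079 = 3963079.69392
P_0 = D_1/(1+r)^1 + D_2/(1+r)^2 + D_3/(1+r)^3 + D_4/(1+r)^4 + D_5/(1+r)^5 + TV/(1+r)^5
    = 131178.28773 + 137661.94538 + 144466.06624 + 151606.48964 + 159099.83776 + 2122673.78482 = 2846686.41157

£2846686.41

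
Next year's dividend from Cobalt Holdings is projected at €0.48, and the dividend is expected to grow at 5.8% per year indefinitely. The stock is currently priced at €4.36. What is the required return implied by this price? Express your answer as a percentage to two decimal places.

P = D₁/(r − g) ⇒ r = D₁/P + g = €0.4800/€4.36 + 0.058 = 0.110092 + 0.058 = 0.168092

16.81%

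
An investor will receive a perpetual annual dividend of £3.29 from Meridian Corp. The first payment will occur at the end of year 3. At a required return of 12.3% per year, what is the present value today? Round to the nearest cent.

£21.21

Value at end of year 2: C / r = £3.29 / 0.123 = £26.7480
Discount to today: PV = £26.7480 / (1 + 0.123)^2 = £26.7480 / 1.261129 = £21.21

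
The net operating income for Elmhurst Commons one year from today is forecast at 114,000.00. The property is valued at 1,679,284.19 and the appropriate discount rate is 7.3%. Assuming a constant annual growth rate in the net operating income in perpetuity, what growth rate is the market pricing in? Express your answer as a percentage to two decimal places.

P = D₁/(r−g) ⇒ g = r − D₁/P = 0.073 − 114,000.00/1,679,284.19 = 0.005114

0.51%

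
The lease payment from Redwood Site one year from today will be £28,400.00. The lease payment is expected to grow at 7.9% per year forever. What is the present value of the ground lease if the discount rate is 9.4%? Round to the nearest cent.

£1893333.33

Growing perpetuity: P = D₁ / (r − g) = £28,400.0000 / (0.094 − 0.079) = £1,893,333.33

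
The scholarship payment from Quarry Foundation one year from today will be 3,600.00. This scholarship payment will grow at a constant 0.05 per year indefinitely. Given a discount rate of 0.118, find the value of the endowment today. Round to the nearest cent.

52941.18

Growing perpetuity: P = D₁ / (r − g) = 3,600.0000 / (0.118 − 0.05) = 52,941.18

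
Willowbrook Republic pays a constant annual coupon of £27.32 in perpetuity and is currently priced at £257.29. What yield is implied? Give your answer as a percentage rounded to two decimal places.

10.62%

P = C/r ⇒ r = C/P = £27.32/£257.29 = 0.106184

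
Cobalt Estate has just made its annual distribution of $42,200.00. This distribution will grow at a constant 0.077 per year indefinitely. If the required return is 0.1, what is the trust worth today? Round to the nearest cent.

D₁ = D₀ × (1 + g) = $42,200.00 × 1.077 = $45,449.4000
Growing perpetuity: P = D₁ / (r − g) = $45,449.4000 / (0.1 − 0.077) = $1,976,060.87

$1976060.87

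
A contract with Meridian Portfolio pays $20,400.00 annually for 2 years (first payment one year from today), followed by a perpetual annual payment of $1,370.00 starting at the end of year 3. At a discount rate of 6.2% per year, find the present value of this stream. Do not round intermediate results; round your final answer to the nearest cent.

PV of 2-year annuity: $20,400.00 × [1 − (1+0.062)^−2] / 0.062 = 37296.64741
Perpetuity value at year 2: $1,370.00 / 0.062 = 22096.77419
PV of perpetuity: 22096.77419 / (1+0.062)^2 = 19592.04836
Total PV = 37296.64741 + 19592.04836 = 56888.69577

$56888.70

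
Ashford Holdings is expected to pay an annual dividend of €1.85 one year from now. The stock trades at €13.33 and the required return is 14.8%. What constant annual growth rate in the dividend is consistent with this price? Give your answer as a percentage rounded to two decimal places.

0.92%

P = D₁/(r−g) ⇒ g = r − D₁/P = 0.148 − €1.85/€13.33 = 0.009215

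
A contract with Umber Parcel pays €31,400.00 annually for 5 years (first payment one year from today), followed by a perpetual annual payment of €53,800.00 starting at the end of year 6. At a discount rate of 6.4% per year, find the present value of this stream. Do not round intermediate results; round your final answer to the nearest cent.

€747286.01

PV of 5-year annuity: €31,400.00 × [1 − (1+0.064)^−5] / 0.064 = 130841.25812
Perpetuity value at year 5: €53,800.00 / 0.064 = 840625.00000
PV of perpetuity: 840625.00000 / (1+0.064)^5 = 616444.75519
Total PV = 130841.25812 + 616444.75519 = 747286.01331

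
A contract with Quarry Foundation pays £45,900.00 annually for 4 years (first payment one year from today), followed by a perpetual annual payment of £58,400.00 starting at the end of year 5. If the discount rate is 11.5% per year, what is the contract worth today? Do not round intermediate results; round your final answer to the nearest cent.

PV of 4-year annuity: £45,900.00 × [1 − (1+0.115)^−4] / 0.115 = 140895.27339
Perpetuity value at year 4: £58,400.00 / 0.115 = 507826.08696
PV of perpetuity: 507826.08696 / (1+0.115)^4 = 328560.64107
Total PV = 140895.27339 + 328560.64107 = 469455.91446

£469455.91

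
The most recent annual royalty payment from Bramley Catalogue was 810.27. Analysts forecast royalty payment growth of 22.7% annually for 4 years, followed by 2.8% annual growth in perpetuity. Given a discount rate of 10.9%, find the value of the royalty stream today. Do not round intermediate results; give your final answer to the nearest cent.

19609.49

D_1 = 994.20129
D_2 = 1219.88498
D_3 = 1496.79887
D_4 = 1836.57222
Terminal value at year 4: TV = D_4×(1+g_2)/(r−g_2) = 1887.99624/0.081 = 23308.59556
P_0 = D_1/(1+r)^1 + D_2/(1+r)^2 + D_3/(1+r)^3 + D_4/(1+r)^4 + TV/(1+r)^4
    = 896.48448 + 991.87237 + 1097.40974 + 1214.17651 + 15409.54877 = 19609.49187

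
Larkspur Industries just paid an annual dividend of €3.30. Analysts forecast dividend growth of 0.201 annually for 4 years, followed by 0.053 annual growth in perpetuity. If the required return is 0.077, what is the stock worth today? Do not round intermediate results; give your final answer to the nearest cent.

D_1 = 3.96330
D_2 = 4.75992
D_3 = 5.71667
D_4 = 6.86572
Terminal value at year 4: TV = D_4×(1+g_2)/(r−g_2) = 7.22960/0.024 = 301.23338
P_0 = D_1/(1+r)^1 + D_2/(1+r)^2 + D_3/(1+r)^3 + D_4/(1+r)^4 + TV/(1+r)^4
    = 3.67994 + 4.10363 + 4.57610 + 5.10297 + 223.89288 = 241.35553

€241.36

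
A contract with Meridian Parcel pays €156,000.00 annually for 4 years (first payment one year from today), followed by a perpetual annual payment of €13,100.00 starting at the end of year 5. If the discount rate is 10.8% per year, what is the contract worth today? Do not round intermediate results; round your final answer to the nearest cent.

PV of 4-year annuity: €156,000.00 × [1 − (1+0.108)^−4] / 0.108 = 486055.48664
Perpetuity value at year 4: €13,100.00 / 0.108 = 121296.29630
PV of perpetuity: 121296.29630 / (1+0.108)^4 = 80480.09838
Total PV = 486055.48664 + 80480.09838 = 566535.58502

€566535.59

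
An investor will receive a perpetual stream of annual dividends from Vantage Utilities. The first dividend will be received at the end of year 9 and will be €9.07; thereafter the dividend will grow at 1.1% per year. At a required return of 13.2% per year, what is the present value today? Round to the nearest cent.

Value at end of year 8: C₁ / (r − g) = €9.07 / (0.132 − 0.011) = €74.9587
Discount to today: PV = €74.9587 / (1 + 0.132)^8 = €74.9587 / 2.696320 = €27.80

€27.80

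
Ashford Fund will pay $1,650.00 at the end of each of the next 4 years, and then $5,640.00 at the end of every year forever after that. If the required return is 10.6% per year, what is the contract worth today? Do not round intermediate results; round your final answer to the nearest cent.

$40722.32

PV of 4-year annuity: $1,650.00 × [1 − (1+0.106)^−4] / 0.106 = 5163.06235
Perpetuity value at year 4: $5,640.00 / 0.106 = 53207.54717
PV of perpetuity: 53207.54717 / (1+0.106)^4 = 35559.26133
Total PV = 5163.06235 + 35559.26133 = 40722.32368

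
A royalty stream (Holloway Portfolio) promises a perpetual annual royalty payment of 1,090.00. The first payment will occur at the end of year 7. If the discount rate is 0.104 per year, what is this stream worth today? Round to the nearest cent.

Value at end of year 6: C / r = 1,090.00 / 0.104 = 10,480.7692
Discount to today: PV = 10,480.7692 / (1 + 0.104)^6 = 10,480.7692 / 1.810566 = 5,788.67

5788.67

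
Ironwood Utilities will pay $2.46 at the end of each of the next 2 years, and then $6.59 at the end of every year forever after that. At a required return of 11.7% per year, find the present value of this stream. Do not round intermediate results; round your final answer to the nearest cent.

$49.32

PV of 2-year annuity: $2.46 × [1 − (1+0.117)^−2] / 0.117 = 4.17397
Perpetuity value at year 2: $6.59 / 0.117 = 56.32479
PV of perpetuity: 56.32479 / (1+0.117)^2 = 45.14329
Total PV = 4.17397 + 45.14329 = 49.31726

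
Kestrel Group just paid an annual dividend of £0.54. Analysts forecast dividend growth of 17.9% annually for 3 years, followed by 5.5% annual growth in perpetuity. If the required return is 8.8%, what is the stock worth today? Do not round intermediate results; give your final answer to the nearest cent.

£23.87

D_1 = 0.63666
D_2 = 0.75062
D_3 = 0.88498
Terminal value at year 3: TV = D_3×(1+g_2)/(r−g_2) = 0.93366/0.033 = 28.29265
P_0 = D_1/(1+r)^1 + D_2/(1+r)^2 + D_3/(1+r)^3 + TV/(1+r)^3
    = 0.58517 + 0.63411 + 0.68715 + 21.96782 = 23.87424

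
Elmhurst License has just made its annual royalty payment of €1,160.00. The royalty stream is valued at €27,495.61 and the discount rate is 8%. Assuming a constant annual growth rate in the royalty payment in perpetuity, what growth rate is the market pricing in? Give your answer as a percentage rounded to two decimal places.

3.63%

P = D₀(1+g)/(r−g) ⇒ P(r−g) = D₀(1+g) ⇒ g(P+D₀) = P·r − D₀
g = (P·r − D₀)/(P + D₀) = (€27,495.61×0.08 − €1,160.00) / (€27,495.61 + €1,160.00) = 0.036281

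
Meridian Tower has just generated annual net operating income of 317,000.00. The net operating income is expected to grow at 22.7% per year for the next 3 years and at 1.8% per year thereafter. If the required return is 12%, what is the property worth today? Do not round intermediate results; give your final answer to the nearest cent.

D_1 = 388959.00000
D_2 = 477252.69300
D_3 = 585589.05431
Terminal value at year 3: TV = D_3×(1+g_2)/(r−g_2) = 596129.65729/0.102 = 5844408.40479
P_0 = D_1/(1+r)^1 + D_2/(1+r)^2 + D_3/(1+r)^3 + TV/(1+r)^3
    = 347284.82143 + 380462.92490 + 416810.72219 + 4159934.46268 = 5304492.93121

5304492.93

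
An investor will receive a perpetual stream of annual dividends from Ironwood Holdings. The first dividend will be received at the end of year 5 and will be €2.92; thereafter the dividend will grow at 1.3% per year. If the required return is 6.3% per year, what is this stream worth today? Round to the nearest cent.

€45.74

Value at end of year 4: C₁ / (r − g) = €2.92 / (0.063 − 0.013) = €58.4000
Discount to today: PV = €58.4000 / (1 + 0.063)^4 = €58.4000 / 1.276830 = €45.74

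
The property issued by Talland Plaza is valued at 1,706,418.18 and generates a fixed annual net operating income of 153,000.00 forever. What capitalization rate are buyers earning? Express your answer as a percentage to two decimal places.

8.97%

P = C/r ⇒ r = C/P = 153,000.00/1,706,418.18 = 0.089661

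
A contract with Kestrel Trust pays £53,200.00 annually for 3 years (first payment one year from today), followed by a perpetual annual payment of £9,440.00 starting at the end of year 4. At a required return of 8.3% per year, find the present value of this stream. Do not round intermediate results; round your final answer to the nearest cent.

PV of 3-year annuity: £53,200.00 × [1 − (1+0.083)^−3] / 0.083 = 136362.78200
Perpetuity value at year 3: £9,440.00 / 0.083 = 113734.93976
PV of perpetuity: 113734.93976 / (1+0.083)^3 = 89538.23558
Total PV = 136362.78200 + 89538.23558 = 225901.01758

£225901.02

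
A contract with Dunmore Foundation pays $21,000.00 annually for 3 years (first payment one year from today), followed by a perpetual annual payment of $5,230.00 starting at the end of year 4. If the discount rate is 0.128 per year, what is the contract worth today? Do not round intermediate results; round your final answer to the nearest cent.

$78221.57

PV of 3-year annuity: $21,000.00 × [1 − (1+0.128)^−3] / 0.128 = 49753.07869
Perpetuity value at year 3: $5,230.00 / 0.128 = 40859.37500
PV of perpetuity: 40859.37500 / (1+0.128)^3 = 28468.48921
Total PV = 49753.07869 + 28468.48921 = 78221.56790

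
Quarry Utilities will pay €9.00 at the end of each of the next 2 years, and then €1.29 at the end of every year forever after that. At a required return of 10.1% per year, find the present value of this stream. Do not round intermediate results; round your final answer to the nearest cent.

PV of 2-year annuity: €9.00 × [1 − (1+0.101)^−2] / 0.101 = 15.59890
Perpetuity value at year 2: €1.29 / 0.101 = 12.77228
PV of perpetuity: 12.77228 / (1+0.101)^2 = 10.53644
Total PV = 15.59890 + 10.53644 = 26.13533

€26.14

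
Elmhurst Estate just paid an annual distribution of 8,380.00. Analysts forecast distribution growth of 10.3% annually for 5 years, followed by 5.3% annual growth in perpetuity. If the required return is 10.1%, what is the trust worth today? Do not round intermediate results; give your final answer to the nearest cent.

227640.94

D_1 = 9243.14000
D_2 = 10195.18342
D_3 = 11245.28731
D_4 = 12403.55191
D_5 = 13681.11775
Terminal value at year 5: TV = D_5×(1+g_2)/(r−g_2) = 14406.21699/0.048 = 300129.52068
P_0 = D_1/(1+r)^1 + D_2/(1+r)^2 + D_3/(1+r)^3 + D_4/(1+r)^4 + D_5/(1+r)^5 + TV/(1+r)^5
    = 8395.22252 + 8410.47270 + 8425.75058 + 8441.05621 + 8456.38965 + 185512.04793 = 227640.93961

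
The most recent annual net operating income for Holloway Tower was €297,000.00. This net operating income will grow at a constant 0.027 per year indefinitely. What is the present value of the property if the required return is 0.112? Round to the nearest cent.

D₁ = D₀ × (1 + g) = €297,000.00 × 1.027 = €305,019.0000
Growing perpetuity: P = D₁ / (r − g) = €305,019.0000 / (0.112 − 0.027) = €3,588,458.82

€3588458.82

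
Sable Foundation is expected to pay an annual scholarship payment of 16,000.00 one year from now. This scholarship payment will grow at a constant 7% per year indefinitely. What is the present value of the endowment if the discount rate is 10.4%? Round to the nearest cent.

Growing perpetuity: P = D₁ / (r − g) = 16,000.0000 / (0.104 − 0.07) = 470,588.24

470588.24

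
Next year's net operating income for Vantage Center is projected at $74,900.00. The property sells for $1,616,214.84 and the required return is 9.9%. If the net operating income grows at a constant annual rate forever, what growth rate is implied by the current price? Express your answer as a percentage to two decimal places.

5.27%

P = D₁/(r−g) ⇒ g = r − D₁/P = 0.099 − $74,900.00/$1,616,214.84 = 0.052657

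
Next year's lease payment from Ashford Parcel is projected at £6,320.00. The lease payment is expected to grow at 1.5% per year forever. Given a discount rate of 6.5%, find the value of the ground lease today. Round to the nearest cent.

Growing perpetuity: P = D₁ / (r − g) = £6,320.0000 / (0.065 − 0.015) = £126,400.00

£126400.00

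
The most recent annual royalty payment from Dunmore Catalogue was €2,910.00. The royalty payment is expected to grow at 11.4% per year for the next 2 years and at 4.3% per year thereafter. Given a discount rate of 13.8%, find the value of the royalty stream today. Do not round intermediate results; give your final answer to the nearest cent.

D_1 = 3241.74000
D_2 = 3611.29836
Terminal value at year 2: TV = D_2×(1+g_2)/(r−g_2) = 3766.58419/0.095 = 39648.25463
P_0 = D_1/(1+r)^1 + D_2/(1+r)^2 + TV/(1+r)^2
    = 2848.62917 + 2788.55264 + 30615.37263 = 36252.55444

€36252.55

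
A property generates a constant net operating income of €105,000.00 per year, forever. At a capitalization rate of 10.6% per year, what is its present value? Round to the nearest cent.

Level perpetuity: PV = C / r = €105,000.00 / 0.106 = €990,566.04

€990566.04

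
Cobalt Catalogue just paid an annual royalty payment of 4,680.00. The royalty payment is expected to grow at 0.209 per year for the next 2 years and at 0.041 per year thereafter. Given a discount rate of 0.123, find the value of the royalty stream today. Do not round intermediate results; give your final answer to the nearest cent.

79324.03

D_1 = 5658.12000
D_2 = 6840.66708
Terminal value at year 2: TV = D_2×(1+g_2)/(r−g_2) = 7121.13443/0.082 = 86843.10281
P_0 = D_1/(1+r)^1 + D_2/(1+r)^2 + TV/(1+r)^2
    = 5038.39715 + 5424.24057 + 68861.39547 = 79324.03319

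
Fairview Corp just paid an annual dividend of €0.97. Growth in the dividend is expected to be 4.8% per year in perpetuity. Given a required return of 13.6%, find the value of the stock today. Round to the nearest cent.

€11.55

D₁ = D₀ × (1 + g) = €0.97 × 1.048 = €1.0166
Growing perpetuity: P = D₁ / (r − g) = €1.0166 / (0.136 − 0.048) = €11.55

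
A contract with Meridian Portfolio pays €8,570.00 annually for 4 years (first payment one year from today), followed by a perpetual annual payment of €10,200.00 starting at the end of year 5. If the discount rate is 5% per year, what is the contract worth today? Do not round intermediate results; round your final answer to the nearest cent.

€198220.10

PV of 4-year annuity: €8,570.00 × [1 − (1+0.05)^−4] / 0.05 = 30388.79582
Perpetuity value at year 4: €10,200.00 / 0.05 = 204000.00000
PV of perpetuity: 204000.00000 / (1+0.05)^4 = 167831.30486
Total PV = 30388.79582 + 167831.30486 = 198220.10068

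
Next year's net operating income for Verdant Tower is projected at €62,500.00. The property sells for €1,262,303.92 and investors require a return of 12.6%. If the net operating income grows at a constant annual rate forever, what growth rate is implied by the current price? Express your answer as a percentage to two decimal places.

7.65%

P = D₁/(r−g) ⇒ g = r − D₁/P = 0.126 − €62,500.00/€1,262,303.92 = 0.076487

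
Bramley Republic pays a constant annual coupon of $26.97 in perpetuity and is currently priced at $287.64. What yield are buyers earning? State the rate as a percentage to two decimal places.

9.38%

P = C/r ⇒ r = C/P = $26.97/$287.64 = 0.093763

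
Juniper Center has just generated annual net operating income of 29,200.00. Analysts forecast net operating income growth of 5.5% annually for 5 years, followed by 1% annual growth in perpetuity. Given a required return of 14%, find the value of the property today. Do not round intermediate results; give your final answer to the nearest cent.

270404.85

D_1 = 30806.00000
D_2 = 32500.33000
D_3 = 34287.84815
D_4 = 36173.67980
D_5 = 38163.23219
Terminal value at year 5: TV = D_5×(1+g_2)/(r−g_2) = 38544.86451/0.13 = 296498.95776
P_0 = D_1/(1+r)^1 + D_2/(1+r)^2 + D_3/(1+r)^3 + D_4/(1+r)^4 + D_5/(1+r)^5 + TV/(1+r)^5
    = 27022.80702 + 25007.94860 + 23143.32085 + 21417.72237 + 19820.78693 + 153992.26768 = 270404.85344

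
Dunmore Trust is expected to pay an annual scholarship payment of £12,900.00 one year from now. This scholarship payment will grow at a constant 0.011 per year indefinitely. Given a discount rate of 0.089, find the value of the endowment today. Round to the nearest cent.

£165384.62

Growing perpetuity: P = D₁ / (r − g) = £12,900.0000 / (0.089 − 0.011) = £165,384.62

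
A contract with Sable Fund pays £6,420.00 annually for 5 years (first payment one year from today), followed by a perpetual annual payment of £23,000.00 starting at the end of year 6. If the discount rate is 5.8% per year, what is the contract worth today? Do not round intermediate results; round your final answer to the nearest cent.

PV of 5-year annuity: £6,420.00 × [1 − (1+0.058)^−5] / 0.058 = 27191.15089
Perpetuity value at year 5: £23,000.00 / 0.058 = 396551.72414
PV of perpetuity: 396551.72414 / (1+0.058)^5 = 299137.94370
Total PV = 27191.15089 + 299137.94370 = 326329.09459

£326329.09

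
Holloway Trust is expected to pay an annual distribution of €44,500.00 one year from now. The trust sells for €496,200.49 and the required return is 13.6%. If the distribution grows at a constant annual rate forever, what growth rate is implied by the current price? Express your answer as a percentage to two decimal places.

4.63%

P = D₁/(r−g) ⇒ g = r − D₁/P = 0.136 − €44,500.00/€496,200.49 = 0.046319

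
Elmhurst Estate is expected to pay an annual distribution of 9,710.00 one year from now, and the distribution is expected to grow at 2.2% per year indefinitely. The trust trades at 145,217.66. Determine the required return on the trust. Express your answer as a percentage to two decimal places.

P = D₁/(r − g) ⇒ r = D₁/P + g = 9,710.0000/145,217.66 + 0.022 = 0.066865 + 0.022 = 0.088865

8.89%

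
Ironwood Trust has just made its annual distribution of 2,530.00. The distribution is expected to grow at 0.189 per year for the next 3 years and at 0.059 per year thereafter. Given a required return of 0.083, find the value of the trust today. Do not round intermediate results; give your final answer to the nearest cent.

D_1 = 3008.17000
D_2 = 3576.71413
D_3 = 4252.71310
Terminal value at year 3: TV = D_3×(1+g_2)/(r−g_2) = 4503.62317/0.024 = 187650.96556
P_0 = D_1/(1+r)^1 + D_2/(1+r)^2 + D_3/(1+r)^3 + TV/(1+r)^3
    = 2777.62696 + 3049.49073 + 3347.96350 + 147728.88963 = 156903.97082

156903.97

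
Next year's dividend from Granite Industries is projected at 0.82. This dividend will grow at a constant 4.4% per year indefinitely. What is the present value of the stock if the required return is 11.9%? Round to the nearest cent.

10.93

Growing perpetuity: P = D₁ / (r − g) = 0.8200 / (0.119 − 0.044) = 10.93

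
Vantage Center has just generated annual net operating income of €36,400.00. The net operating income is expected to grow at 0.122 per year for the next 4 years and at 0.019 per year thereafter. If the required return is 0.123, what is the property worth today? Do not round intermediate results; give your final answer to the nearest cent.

€500657.51

D_1 = 40840.80000
D_2 = 45823.37760
D_3 = 51413.82967
D_4 = 57686.31689
Terminal value at year 4: TV = D_4×(1+g_2)/(r−g_2) = 58782.35691/0.104 = 565214.97026
P_0 = D_1/(1+r)^1 + D_2/(1+r)^2 + D_3/(1+r)^3 + D_4/(1+r)^4 + TV/(1+r)^4
    = 36367.58682 + 36335.20251 + 36302.84703 + 36270.52036 + 355381.34852 = 500657.50523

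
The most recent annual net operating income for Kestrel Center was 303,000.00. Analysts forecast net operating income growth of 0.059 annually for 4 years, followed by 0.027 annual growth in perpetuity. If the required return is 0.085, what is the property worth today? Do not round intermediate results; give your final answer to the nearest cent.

D_1 = 320877.00000
D_2 = 339808.74300
D_3 = 359857.45884
D_4 = 381089.04891
Terminal value at year 4: TV = D_4×(1+g_2)/(r−g_2) = 391378.45323/0.058 = 6747904.36602
P_0 = D_1/(1+r)^1 + D_2/(1+r)^2 + D_3/(1+r)^3 + D_4/(1+r)^4 + TV/(1+r)^4
    = 295739.17051 + 288652.33324 + 281735.31880 + 274984.05771 + 4869114.26322 = 6010225.14348

6010225.14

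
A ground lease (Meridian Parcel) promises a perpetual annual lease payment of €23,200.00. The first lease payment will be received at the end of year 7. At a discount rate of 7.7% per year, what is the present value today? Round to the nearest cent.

€193064.77

Value at end of year 6: C / r = €23,200.00 / 0.077 = €301,298.7013
Discount to today: PV = €301,298.7013 / (1 + 0.077)^6 = €301,298.7013 / 1.560609 = €193,064.77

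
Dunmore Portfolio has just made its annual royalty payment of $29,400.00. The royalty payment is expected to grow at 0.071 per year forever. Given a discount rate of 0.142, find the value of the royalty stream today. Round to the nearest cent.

$443484.51

D₁ = D₀ × (1 + g) = $29,400.00 × 1.071 = $31,487.4000
Growing perpetuity: P = D₁ / (r − g) = $31,487.4000 / (0.142 − 0.071) = $443,484.51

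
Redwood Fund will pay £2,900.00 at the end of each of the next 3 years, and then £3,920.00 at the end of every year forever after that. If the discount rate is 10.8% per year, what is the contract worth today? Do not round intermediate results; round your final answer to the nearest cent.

£33795.01

PV of 3-year annuity: £2,900.00 × [1 − (1+0.108)^−3] / 0.108 = 7111.49673
Perpetuity value at year 3: £3,920.00 / 0.108 = 36296.29630
PV of perpetuity: 36296.29630 / (1+0.108)^3 = 26683.51451
Total PV = 7111.49673 + 26683.51451 = 33795.01124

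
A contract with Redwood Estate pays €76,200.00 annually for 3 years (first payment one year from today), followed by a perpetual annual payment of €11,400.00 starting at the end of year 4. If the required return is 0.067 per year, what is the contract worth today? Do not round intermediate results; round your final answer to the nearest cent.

€341141.35

PV of 3-year annuity: €76,200.00 × [1 − (1+0.067)^−3] / 0.067 = 201074.04003
Perpetuity value at year 3: €11,400.00 / 0.067 = 170149.25373
PV of perpetuity: 170149.25373 / (1+0.067)^3 = 140067.31074
Total PV = 201074.04003 + 140067.31074 = 341141.35076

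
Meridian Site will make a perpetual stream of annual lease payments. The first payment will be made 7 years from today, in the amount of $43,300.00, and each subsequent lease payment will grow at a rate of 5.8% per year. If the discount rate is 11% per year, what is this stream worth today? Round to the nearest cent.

Value at end of year 6: C₁ / (r − g) = $43,300.00 / (0.11 − 0.058) = $832,692.3077
Discount to today: PV = $832,692.3077 / (1 + 0.11)^6 = $832,692.3077 / 1.870415 = $445,191.31

$445191.31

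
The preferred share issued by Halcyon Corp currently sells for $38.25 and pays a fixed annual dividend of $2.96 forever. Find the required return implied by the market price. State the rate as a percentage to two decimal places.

P = C/r ⇒ r = C/P = $2.96/$38.25 = 0.077386

7.74%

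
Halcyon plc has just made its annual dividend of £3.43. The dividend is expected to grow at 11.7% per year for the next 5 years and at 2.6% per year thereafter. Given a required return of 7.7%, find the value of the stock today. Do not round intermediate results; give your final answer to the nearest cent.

D_1 = 3.83131
D_2 = 4.27957
D_3 = 4.78028
D_4 = 5.33958
D_5 = 5.96431
Terminal value at year 5: TV = D_5×(1+g_2)/(r−g_2) = 6.11938/0.051 = 119.98782
P_0 = D_1/(1+r)^1 + D_2/(1+r)^2 + D_3/(1+r)^3 + D_4/(1+r)^4 + D_5/(1+r)^5 + TV/(1+r)^5
    = 3.55739 + 3.68951 + 3.82654 + 3.96866 + 4.11606 + 82.80540 = 101.96356

£101.96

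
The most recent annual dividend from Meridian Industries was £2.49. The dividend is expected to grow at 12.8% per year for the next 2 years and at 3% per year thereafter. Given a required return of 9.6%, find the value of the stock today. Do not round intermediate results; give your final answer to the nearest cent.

D_1 = 2.80872
D_2 = 3.16824
Terminal value at year 2: TV = D_2×(1+g_2)/(r−g_2) = 3.26328/0.066 = 49.44369
P_0 = D_1/(1+r)^1 + D_2/(1+r)^2 + TV/(1+r)^2
    = 2.56270 + 2.63752 + 41.16136 = 46.36159

£46.36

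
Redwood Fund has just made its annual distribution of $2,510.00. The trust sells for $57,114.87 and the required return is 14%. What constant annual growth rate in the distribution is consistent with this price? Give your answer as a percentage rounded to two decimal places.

9.20%

P = D₀(1+g)/(r−g) ⇒ P(r−g) = D₀(1+g) ⇒ g(P+D₀) = P·r − D₀
g = (P·r − D₀)/(P + D₀) = ($57,114.87×0.14 − $2,510.00) / ($57,114.87 + $2,510.00) = 0.092010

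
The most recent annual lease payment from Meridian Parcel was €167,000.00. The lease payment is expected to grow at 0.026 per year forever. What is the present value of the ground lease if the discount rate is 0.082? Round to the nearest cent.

€3059678.57

D₁ = D₀ × (1 + g) = €167,000.00 × 1.026 = €171,342.0000
Growing perpetuity: P = D₁ / (r − g) = €171,342.0000 / (0.082 − 0.026) = €3,059,678.57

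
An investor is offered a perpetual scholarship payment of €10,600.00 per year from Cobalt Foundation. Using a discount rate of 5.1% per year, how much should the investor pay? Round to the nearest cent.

€207843.14

Level perpetuity: PV = C / r = €10,600.00 / 0.051 = €207,843.14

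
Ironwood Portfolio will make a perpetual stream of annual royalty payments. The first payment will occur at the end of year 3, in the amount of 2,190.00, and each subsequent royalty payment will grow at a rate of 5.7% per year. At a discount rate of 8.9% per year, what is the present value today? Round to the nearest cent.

Value at end of year 2: C₁ / (r − g) = 2,190.00 / (0.089 − 0.057) = 68,437.5000
Discount to today: PV = 68,437.5000 / (1 + 0.089)^2 = 68,437.5000 / 1.185921 = 57,708.31

57708.31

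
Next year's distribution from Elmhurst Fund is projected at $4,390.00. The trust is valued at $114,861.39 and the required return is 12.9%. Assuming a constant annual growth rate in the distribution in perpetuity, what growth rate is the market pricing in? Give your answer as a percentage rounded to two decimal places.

P = D₁/(r−g) ⇒ g = r − D₁/P = 0.129 − $4,390.00/$114,861.39 = 0.090780

9.08%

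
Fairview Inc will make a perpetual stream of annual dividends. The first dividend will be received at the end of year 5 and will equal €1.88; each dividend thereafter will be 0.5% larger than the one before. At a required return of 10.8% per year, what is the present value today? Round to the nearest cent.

Value at end of year 4: C₁ / (r − g) = €1.88 / (0.108 − 0.005) = €18.2524
Discount to today: PV = €18.2524 / (1 + 0.108)^4 = €18.2524 / 1.507159 = €12.11

€12.11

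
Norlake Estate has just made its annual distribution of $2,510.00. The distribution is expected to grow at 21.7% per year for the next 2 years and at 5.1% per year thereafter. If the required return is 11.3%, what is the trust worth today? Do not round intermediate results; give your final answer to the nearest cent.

D_1 = 3054.67000
D_2 = 3717.53339
Terminal value at year 2: TV = D_2×(1+g_2)/(r−g_2) = 3907.12759/0.062 = 63018.18698
P_0 = D_1/(1+r)^1 + D_2/(1+r)^2 + TV/(1+r)^2
    = 2744.53729 + 3000.99001 + 50871.62093 = 56617.14822

$56617.15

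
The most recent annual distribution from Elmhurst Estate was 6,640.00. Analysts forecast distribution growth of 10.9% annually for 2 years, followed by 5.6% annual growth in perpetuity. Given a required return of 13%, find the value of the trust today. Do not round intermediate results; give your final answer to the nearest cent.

D_1 = 7363.76000
D_2 = 8166.40984
Terminal value at year 2: TV = D_2×(1+g_2)/(r−g_2) = 8623.72879/0.074 = 116536.87555
P_0 = D_1/(1+r)^1 + D_2/(1+r)^2 + TV/(1+r)^2
    = 6516.60177 + 6395.49678 + 91265.46758 = 104177.56613

104177.57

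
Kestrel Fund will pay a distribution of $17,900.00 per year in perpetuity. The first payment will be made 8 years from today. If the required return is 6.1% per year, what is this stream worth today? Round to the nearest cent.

Value at end of year 7: C / r = $17,900.00 / 0.061 = $293,442.6230
Discount to today: PV = $293,442.6230 / (1 + 0.061)^7 = $293,442.6230 / 1.513588 = $193,872.19

$193872.19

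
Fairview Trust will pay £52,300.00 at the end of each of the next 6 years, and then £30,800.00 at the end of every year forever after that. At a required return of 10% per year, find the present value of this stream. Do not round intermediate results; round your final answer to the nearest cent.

PV of 6-year annuity: £52,300.00 × [1 − (1+0.1)^−6] / 0.1 = 227780.13458
Perpetuity value at year 6: £30,800.00 / 0.1 = 308000.00000
PV of perpetuity: 308000.00000 / (1+0.1)^6 = 173857.97046
Total PV = 227780.13458 + 173857.97046 = 401638.10504

£401638.11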